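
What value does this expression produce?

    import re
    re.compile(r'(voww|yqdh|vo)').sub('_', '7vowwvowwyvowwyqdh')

'7__y__'

Alternation isn't longest-match — the leftmost alternative that fits at this position is chosen.
Matches: at [1:5] → 'voww'; at [5:9] → 'voww'; at [10:14] → 'voww'; at [14:18] → 'yqdh'.
Every occurrence is swapped for '_'.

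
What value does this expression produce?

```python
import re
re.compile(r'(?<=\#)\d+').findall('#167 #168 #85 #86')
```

['167', '168', '85', '86']

Lookahead/lookbehind check context without consuming it, so the matched span excludes the asserted characters.
No capturing groups, so `findall` returns the 4 full match strings.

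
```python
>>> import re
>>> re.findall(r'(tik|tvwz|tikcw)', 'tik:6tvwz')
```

['tik', 'tvwz']

Matches: at [0:3] match 'tik', group 1 = 'tik'; at [5:9] match 'tvwz', group 1 = 'tvwz'.
One capturing group, so `findall` returns just the captured substring from each match — 2 in all.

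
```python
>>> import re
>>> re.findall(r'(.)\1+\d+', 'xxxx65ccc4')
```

The backreference `\1` re-matches whatever the first group consumed, character for character.
Matches: at [0:6] match 'xxxx65', group 1 = 'x'; at [6:10] match 'ccc4', group 1 = 'c'.
Because there's exactly one group, `findall` drops the full match and keeps group 1 from each hit.

['x', 'c']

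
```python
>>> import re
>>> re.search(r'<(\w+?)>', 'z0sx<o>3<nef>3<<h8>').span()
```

(4, 7)

`search` walks the string left to right and returns the first match it finds.
The match spans [4:7] → '<o>'.
Captured: group 1 = 'o'.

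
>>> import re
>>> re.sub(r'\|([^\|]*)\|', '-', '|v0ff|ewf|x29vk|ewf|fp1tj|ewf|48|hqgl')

'-ewf-ewf-ewf-hqgl'

Matches: at [0:6] → '|v0ff|'; at [9:16] → '|x29vk|'; at [19:26] → '|fp1tj|'; at [29:33] → '|48|'.
`sub` substitutes '-' at each match site.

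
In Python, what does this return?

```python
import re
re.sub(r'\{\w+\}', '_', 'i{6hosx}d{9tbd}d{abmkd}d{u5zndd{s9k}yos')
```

`sub` substitutes '_' at each match site.

'i_d_d_d{u5zndd_yos'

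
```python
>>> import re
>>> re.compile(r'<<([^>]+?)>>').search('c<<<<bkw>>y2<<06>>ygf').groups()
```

`search` walks the string left to right and returns the first match it finds.
The match spans [1:10] → '<<<<bkw>>'.
Captured: group 1 = '<<bkw'.

('<<bkw',)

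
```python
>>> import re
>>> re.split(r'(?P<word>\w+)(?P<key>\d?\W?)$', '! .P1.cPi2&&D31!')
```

Pattern: one or more of a word character (captured as 'word'); then optionally a digit, then optionally a non-word character (captured as 'key'); then anchored at the end.
Matches to split on: at [12:16] → 'D31!'.
The group in the pattern means `split` returns the separators' captures alongside the pieces.

['! .P1.cPi2&&', 'D31', '!', '']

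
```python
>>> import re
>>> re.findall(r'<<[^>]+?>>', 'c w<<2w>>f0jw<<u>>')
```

['<<2w>>', '<<u>>']

Since nothing is captured, `findall` lists the 2 matched substrings directly.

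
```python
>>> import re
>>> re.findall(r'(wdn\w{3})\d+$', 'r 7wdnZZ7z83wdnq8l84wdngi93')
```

Pattern: the literal 'wdn', then exactly 3 of a word character (captured); then one or more of a digit; then anchored at the end.
Scanning left to right: at [20:27] match 'wdngi93', group 1 = 'wdngi9'.
`findall` collects group 1 from the one match (1 total).

['wdngi9']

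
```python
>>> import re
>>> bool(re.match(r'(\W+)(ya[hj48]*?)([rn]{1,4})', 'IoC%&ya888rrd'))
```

False

Pattern: one or more of a non-word character (captured); then the literal 'ya', then zero or more of one of [hj48] (lazy) (captured); then 1 to 4 of one of [rn] (captured).
`re.match` only tries the pattern at the start of the string.
Here the pattern fails at index 0, so the call returns None, and `bool(None)` is False.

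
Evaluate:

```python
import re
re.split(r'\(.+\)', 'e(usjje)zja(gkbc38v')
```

['e', 'zja(gkbc38v']

The string is cut at each match, leaving 2 pieces.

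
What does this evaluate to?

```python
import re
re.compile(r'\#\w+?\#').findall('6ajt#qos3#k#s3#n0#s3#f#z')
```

['#qos3#', '#s3#', '#s3#']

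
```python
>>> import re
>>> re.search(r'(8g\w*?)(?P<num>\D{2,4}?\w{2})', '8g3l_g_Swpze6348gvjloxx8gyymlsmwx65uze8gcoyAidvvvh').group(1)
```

The match spans [0:7] → '8g3l_g_'.
Captured: group 1 = '8g3', group 2 = 'l_g_'.

'8g3'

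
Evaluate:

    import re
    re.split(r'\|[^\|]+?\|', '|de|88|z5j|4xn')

`split` removes every match and returns the 3 fragments in between.

['', '88', '4xn']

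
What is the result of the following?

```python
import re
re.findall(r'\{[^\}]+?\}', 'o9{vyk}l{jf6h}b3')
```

['{vyk}', '{jf6h}']

Matches: at [2:7] → '{vyk}'; at [8:14] → '{jf6h}'.
`findall` yields the raw match text (2 of them) because the pattern has no groups.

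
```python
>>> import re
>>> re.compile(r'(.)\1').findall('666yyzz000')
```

['6', 'y', 'z', '0']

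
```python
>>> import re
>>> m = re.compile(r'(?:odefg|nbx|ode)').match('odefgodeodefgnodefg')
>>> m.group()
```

'odefg'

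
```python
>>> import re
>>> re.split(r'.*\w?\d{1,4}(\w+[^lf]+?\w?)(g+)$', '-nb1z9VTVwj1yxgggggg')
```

Pattern: zero or more of any character, then optionally a word character, then 1 to 4 of a digit; then one or more of a word character, then one or more of any character except [lf] (lazy), then optionally a word character (captured); then one or more of a literal 'g' (captured); then anchored at the end.
With a capturing group present, the delimiter's captured portion is kept in the result list.

['', 'yxggggg', 'g', '']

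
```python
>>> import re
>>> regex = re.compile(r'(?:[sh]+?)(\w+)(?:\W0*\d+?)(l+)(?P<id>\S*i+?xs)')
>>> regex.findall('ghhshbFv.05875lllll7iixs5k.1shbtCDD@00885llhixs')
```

[('hshbFv', 'lllll', '7iixs5k.1shbtCDD@00885llhixs')]

A non-greedy quantifier consumes as few characters as it can — just enough that the remainder of the pattern still matches from where it stops; whatever follows it matches normally.
3 groups means the one result is a tuple of 3 captured strings — 1 here.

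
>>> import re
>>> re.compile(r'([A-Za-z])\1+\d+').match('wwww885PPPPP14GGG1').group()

'wwww885'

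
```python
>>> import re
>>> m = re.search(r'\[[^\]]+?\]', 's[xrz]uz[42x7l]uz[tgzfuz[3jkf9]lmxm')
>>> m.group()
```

'[xrz]'

The match spans [1:6] → '[xrz]'.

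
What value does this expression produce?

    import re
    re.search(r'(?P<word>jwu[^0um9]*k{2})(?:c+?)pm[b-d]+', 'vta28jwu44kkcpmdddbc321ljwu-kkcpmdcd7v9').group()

'jwu44kkcpmdddbc'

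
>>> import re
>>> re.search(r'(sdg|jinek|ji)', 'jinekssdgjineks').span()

The regex engine tests alternatives in the order written; an earlier branch that matches wins even if a later one would match more.
The match spans [0:5] → 'jinek'.

(0, 5)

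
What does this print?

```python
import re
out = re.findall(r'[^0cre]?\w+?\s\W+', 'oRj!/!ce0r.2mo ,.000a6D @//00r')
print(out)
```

With no groups in the pattern, `findall` gives back each whole match — 2 here.

['.2mo ,.', '000a6D @//']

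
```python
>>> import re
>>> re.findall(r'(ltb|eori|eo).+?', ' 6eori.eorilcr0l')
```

`|` is ordered: at each position the engine commits to the first alternative that works.
Matches: at [2:7] match 'eori.', group 1 = 'eori'; at [7:12] match 'eoril', group 1 = 'eori'.
Because there's exactly one group, `findall` drops the full match and keeps group 1 from each hit.

['eori', 'eori']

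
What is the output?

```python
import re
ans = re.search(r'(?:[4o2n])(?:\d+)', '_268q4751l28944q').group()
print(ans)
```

The match spans [1:4] → '268'.

268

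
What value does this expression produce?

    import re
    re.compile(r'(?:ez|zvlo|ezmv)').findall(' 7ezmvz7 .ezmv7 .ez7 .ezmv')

['ez', 'ez', 'ez', 'ez']

Alternation tries branches left to right and keeps the first one that lets the overall match succeed at that position.
Matches: at [2:4] → 'ez'; at [10:12] → 'ez'; at [17:19] → 'ez'; at [22:24] → 'ez'.
With no groups in the pattern, `findall` gives back each whole match — 4 here.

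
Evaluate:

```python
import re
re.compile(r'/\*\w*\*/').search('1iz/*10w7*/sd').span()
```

`search` walks the string left to right and returns the first match it finds.
The match spans [3:11] → '/*10w7*/'.

(3, 11)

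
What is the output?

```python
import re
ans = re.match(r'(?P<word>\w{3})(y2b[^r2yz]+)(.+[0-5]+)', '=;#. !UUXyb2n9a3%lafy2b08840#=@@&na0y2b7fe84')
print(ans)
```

None

`re.match` only tries the pattern at the start of the string.
Here the string doesn't start with a match, so the call returns None.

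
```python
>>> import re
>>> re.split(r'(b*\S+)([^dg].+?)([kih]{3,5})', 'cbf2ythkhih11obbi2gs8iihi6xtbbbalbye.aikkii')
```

['', 'cbf2ythkhih11obbi2gs8iihi6xtbbbalbye.a', 'ik', 'kii', '']

Because the pattern has a capturing group, `split` also inserts each captured text between the pieces.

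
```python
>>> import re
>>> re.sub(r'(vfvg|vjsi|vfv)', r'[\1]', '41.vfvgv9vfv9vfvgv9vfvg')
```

`|` is ordered: at each position the engine commits to the first alternative that works.
Each match is replaced using the text its own group 1 captured.

'41.[vfvg]v9[vfv]9[vfvg]v9[vfvg]'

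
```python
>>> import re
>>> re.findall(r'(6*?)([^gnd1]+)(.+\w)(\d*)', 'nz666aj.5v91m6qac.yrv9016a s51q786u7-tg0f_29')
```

[('', 'z666aj.5v9', '1m6qac.yrv9016a s51q786u7-tg0f_29', '')]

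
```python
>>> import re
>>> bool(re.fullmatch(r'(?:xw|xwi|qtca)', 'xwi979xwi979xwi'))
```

`re.fullmatch` requires the pattern to consume the entire string.
Here the string isn't matched end-to-end, so the call returns None, and `bool(None)` is False.

False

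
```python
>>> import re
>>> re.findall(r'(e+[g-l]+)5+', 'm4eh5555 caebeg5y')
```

The pattern matches one or more of a literal 'e', then one or more of a character in [g-l] (captured); then one or more of a literal '5'.
One capturing group, so `findall` returns just the captured substring from each match — 2 in all.

['eh', 'eg']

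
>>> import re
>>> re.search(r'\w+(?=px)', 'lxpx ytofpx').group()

The `(?=…)`/`(?<=…)` assertion just peeks at neighbouring text; it doesn't advance the match position.
`re.search` tries every starting position until one works.
The match spans [0:2] → 'lx'.

'lx'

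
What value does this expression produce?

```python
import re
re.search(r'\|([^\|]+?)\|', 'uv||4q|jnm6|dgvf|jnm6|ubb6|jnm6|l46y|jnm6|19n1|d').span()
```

(3, 7)

`re.search` tries every starting position until one works.
The match spans [3:7] → '|4q|'.
Captured: group 1 = '4q'.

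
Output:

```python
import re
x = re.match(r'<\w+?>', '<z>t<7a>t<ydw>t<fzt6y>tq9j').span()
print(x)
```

(0, 3)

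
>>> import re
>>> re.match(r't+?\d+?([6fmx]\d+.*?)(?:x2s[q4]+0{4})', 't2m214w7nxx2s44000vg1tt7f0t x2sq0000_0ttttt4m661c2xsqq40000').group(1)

'm214w7nxx2s44000vg1tt7f0t '

Pattern: one or more of a literal 't' (lazy); then one or more of a digit (lazy); then one of [6fmx], then one or more of a digit, then zero or more of any character (lazy) (captured); then the literal 'x2s', then one or more of one of [q4], then exactly 4 of a literal '0' (non-capturing group).
With `match`, the pattern is implicitly anchored at the beginning.
The match spans [0:36] → 't2m214w7nxx2s44000vg1tt7f0t x2sq0000'.
Captured: group 1 = 'm214w7nxx2s44000vg1tt7f0t '.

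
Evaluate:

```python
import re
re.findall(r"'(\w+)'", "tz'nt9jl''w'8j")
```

['nt9jl', 'w']

Matches: at [2:9] match "'nt9jl'", group 1 = 'nt9jl'; at [9:12] match "'w'", group 1 = 'w'.
One capturing group, so `findall` returns just the captured substring from each match — 2 in all.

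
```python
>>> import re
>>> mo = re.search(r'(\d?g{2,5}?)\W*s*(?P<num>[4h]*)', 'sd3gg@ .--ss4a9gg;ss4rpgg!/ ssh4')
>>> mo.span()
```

(2, 13)

The pattern matches optionally a digit, then 2 to 5 of a literal 'g' (lazy) (captured); then zero or more of a non-word character, then zero or more of a literal 's'; then zero or more of one of [4h] (captured as 'num').
`re.search` scans for the first position where the pattern succeeds.
The match spans [2:13] → '3gg@ .--ss4'.
Captured: group 1 = '3gg', group 2 = '4'.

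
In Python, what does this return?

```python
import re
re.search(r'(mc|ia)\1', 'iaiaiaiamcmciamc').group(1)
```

'ia'

The match spans [0:4] → 'iaia'.
Captured: group 1 = 'ia'.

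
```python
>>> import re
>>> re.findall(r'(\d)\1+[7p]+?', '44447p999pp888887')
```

['4', '9', '8']

`\1` has to match the exact text group 1 already captured.
Because there's exactly one group, `findall` drops the full match and keeps group 1 from each hit.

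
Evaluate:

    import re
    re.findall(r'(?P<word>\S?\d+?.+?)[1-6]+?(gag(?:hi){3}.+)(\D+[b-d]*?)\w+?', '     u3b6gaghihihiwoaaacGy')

[('u3b', 'gaghihihiwoaaac', 'G')]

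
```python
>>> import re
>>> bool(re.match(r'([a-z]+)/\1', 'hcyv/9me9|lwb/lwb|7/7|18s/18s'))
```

False

After group 1 captures some text, `\1` only succeeds where that same text appears again.
With `match`, the pattern is implicitly anchored at the beginning.
Here position 0 doesn't satisfy it, so the call returns None, and `bool(None)` is False.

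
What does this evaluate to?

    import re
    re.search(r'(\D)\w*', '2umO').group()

'umO'

The pattern matches a non-digit (captured); then zero or more of a word character.
The match spans [1:4] → 'umO'.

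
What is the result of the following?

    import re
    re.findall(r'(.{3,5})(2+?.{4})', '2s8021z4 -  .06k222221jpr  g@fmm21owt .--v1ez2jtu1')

[('2s80', '21z4 '), (' .06k', '22222'), ('g@fmm', '21owt'), ('-v1ez', '2jtu1')]

The pattern matches 3 to 5 of any character (captured); then one or more of the literal '2' (lazy), then exactly 4 of any character (captured).
Walking the string: at [0:9] match '2s8021z4 ', groups = ('2s80', '21z4 '); at [11:21] match ' .06k22222', groups = (' .06k', '22222'); at [27:37] match 'g@fmm21owt', groups = ('g@fmm', '21owt'); at [40:50] match '-v1ez2jtu1', groups = ('-v1ez', '2jtu1').
2 groups means each result is a tuple of 2 captured strings — 4 here.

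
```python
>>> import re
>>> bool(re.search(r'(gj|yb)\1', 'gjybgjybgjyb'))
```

`\1` has to match the exact text group 1 already captured.
`search` walks the string left to right and returns the first match it finds.
Here the pattern never matches, so the call returns None, and `bool(None)` is False.

False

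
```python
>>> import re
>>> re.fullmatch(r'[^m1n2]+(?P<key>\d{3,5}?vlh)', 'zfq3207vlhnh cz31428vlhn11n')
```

Pattern: one or more of any character except [m1n2]; then 3 to 5 of a digit (lazy), then the literal 'vlh' (captured as 'key').
`re.fullmatch` is like wrapping the pattern in `^…$` (in single-line mode).
Here there's no way to consume every character, so the call returns None.

None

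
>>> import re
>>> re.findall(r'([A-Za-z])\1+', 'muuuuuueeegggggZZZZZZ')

['u', 'e', 'g', 'Z']

After group 1 captures some text, `\1` only succeeds where that same text appears again.
One capturing group, so `findall` returns just the captured substring from each match — 4 in all.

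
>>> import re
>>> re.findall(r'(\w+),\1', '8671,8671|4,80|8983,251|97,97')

`\1` is not a pattern — it's the concrete string captured by group 1, re-applied verbatim.
Walking the string: at [0:9] match '8671,8671', group 1 = '8671'; at [24:29] match '97,97', group 1 = '97'.
`findall` collects group 1 from each match (2 total).

['8671', '97']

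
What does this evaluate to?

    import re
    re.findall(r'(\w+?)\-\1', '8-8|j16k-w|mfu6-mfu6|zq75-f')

['8', 'mfu6']

`\1` is not a pattern — it's the concrete string captured by group 1, re-applied verbatim.
Walking the string: at [0:3] match '8-8', group 1 = '8'; at [11:20] match 'mfu6-mfu6', group 1 = 'mfu6'.
`findall` collects group 1 from each match (2 total).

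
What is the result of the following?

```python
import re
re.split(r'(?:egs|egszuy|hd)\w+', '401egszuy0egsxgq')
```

['401', '']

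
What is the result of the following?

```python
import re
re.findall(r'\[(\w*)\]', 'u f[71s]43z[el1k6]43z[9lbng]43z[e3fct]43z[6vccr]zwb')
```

One capturing group, so `findall` returns just the captured substring from each match — 5 in all.

['71s', 'el1k6', '9lbng', 'e3fct', '6vccr']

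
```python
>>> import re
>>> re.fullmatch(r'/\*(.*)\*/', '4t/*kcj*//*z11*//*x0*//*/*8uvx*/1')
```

None

`fullmatch` succeeds only if the pattern covers the string from start to end.
Here the pattern can't cover the whole string, so the call returns None.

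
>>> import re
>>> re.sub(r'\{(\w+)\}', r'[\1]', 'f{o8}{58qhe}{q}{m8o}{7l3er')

Matches: at [1:5] → '{o8}'; at [5:12] → '{58qhe}'; at [12:15] → '{q}'; at [15:20] → '{m8o}'.
Each match is replaced using the text its own group 1 captured.

'f[o8][58qhe][q][m8o]{7l3er'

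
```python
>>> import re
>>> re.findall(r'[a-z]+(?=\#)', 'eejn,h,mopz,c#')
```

The lookaround is zero-width — it requires the adjacent text to match without consuming it, so the asserted text isn't part of the match.
Walking the string: at [12:13] → 'c'.
With no groups in the pattern, `findall` gives back each whole match — 1 here.

['c']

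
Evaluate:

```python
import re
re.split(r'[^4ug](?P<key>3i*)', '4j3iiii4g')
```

['4', '3iiii', '4g']

This matches any character except [4ug]; then the literal '3', then zero or more of a literal 'i' (captured as 'key').
`re.split` interleaves the captured-group text with the surrounding fragments.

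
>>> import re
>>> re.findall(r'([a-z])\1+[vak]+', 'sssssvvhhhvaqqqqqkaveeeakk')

['s', 'h', 'q', 'e']

`\1` is not a pattern — it's the concrete string captured by group 1, re-applied verbatim.
With a single group, `findall` returns only what that group captured — 4 items.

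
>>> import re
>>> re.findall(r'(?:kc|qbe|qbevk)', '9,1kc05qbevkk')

['kc', 'qbe']

Alternation isn't longest-match — the leftmost alternative that fits at this position is chosen.
Since nothing is captured, `findall` lists the 2 matched substrings directly.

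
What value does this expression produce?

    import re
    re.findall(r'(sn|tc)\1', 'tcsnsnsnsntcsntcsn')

['sn', 'sn']

`\1` has to match the exact text group 1 already captured.
Scanning left to right: at [2:6] match 'snsn', group 1 = 'sn'; at [6:10] match 'snsn', group 1 = 'sn'.
Because there's exactly one group, `findall` drops the full match and keeps group 1 from each hit.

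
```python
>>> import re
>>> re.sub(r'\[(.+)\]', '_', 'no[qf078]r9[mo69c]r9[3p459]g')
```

Every occurrence is swapped for '_'.

'no_g'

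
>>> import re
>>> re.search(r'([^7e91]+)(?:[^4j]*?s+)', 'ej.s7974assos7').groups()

('j.',)

The match spans [1:4] → 'j.s'.
Captured: group 1 = 'j.'.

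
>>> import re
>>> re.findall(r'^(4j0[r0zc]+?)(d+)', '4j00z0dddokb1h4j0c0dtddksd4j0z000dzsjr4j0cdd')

This matches anchored at the start of the string; then the literal '4j0', then one or more of one of [r0zc] (lazy) (captured); then one or more of a literal 'd' (captured).
Multiple groups make `findall` return tuples — one 2-tuple for the one match.

[('4j00z0', 'ddd')]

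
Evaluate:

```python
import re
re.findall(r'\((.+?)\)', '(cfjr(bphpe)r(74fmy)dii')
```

['cfjr(bphpe', '74fmy']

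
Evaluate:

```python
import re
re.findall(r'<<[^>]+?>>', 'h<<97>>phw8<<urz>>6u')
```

['<<97>>', '<<urz>>']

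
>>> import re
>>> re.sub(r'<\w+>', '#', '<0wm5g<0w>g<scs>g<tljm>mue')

'<0wm5g#g#g#mue'

Each match is replaced by '#'.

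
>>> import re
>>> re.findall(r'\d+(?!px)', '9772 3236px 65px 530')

A negative assertion filters positions out without eating any characters.
`findall` yields the raw match text (4 of them) because the pattern has no groups.

['9772', '323', '6', '530']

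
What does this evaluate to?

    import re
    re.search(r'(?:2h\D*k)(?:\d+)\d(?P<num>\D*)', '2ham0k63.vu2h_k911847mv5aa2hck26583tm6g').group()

'2h_k911847mv'

The pattern matches the literal '2h', then zero or more of a non-digit, then a literal 'k' (non-capturing group); then one or more of a digit (non-capturing group); then a digit; then zero or more of a non-digit (captured as 'num').
`search` walks the string left to right and returns the first match it finds.
The match spans [11:23] → '2h_k911847mv'.
Captured: group 1 = 'mv'.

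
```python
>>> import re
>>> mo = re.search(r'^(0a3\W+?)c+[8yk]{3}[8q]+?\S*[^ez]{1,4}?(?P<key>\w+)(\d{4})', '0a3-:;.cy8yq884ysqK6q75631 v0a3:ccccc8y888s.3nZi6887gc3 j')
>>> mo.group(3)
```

'5631'

The match spans [0:26] → '0a3-:;.cy8yq884ysqK6q75631'.
Captured: group 1 = '0a3-:;.', group 2 = '7', group 3 = '5631'.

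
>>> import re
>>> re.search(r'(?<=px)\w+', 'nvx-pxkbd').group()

The positive lookaround only admits positions where the adjacent text matches; those characters stay outside the span.
Unlike `match`, `search` isn't anchored — it looks for the pattern anywhere in the string.
The match spans [6:9] → 'kbd'.

'kbd'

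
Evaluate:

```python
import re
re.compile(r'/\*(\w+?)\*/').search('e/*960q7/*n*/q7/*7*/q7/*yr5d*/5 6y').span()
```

(8, 13)

`search` walks the string left to right and returns the first match it finds.
The match spans [8:13] → '/*n*/'.
Captured: group 1 = 'n'.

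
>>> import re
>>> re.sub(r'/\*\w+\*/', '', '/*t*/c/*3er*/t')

Each match is replaced by ''.

'ct'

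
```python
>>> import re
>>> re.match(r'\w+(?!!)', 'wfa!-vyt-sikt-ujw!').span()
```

The negative lookahead/lookbehind blocks any match where the forbidden context is present.
With `match`, the pattern is implicitly anchored at the beginning.
The match spans [0:2] → 'wf'.

(0, 2)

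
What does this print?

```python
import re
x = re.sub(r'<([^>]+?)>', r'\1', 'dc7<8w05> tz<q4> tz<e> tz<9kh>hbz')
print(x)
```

The replacement refers to a captured group, so each match is rewritten using its own captured text.

dc78w05 tzq4 tze tz9khhbz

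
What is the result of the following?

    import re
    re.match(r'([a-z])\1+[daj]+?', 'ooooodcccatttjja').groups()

('o',)

The backreference `\1` re-matches whatever the first group consumed, character for character.
`re.match` won't scan ahead — the pattern has to work from the very first character.
The match spans [0:6] → 'oooood'.
Captured: group 1 = 'o'.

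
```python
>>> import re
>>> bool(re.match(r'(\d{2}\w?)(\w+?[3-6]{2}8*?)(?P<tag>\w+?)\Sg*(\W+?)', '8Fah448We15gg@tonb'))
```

False

This matches exactly 2 of a digit, then optionally a word character (captured); then one or more of a word character (lazy), then exactly 2 of a character in [3-6], then zero or more of the literal '8' (lazy) (captured); then one or more of a word character (lazy) (captured as 'tag'); then a non-whitespace character, then zero or more of the literal 'g'; then one or more of a non-word character (lazy) (captured).
`re.match` only tries the pattern at the start of the string.
Here position 0 doesn't satisfy it, so the call returns None, and `bool(None)` is False.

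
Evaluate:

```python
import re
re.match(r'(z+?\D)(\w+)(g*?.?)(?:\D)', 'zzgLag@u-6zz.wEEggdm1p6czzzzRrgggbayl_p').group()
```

'zzgLag@u'

Pattern: one or more of a literal 'z' (lazy), then a non-digit (captured); then one or more of a word character (captured); then zero or more of the literal 'g' (lazy), then optionally any character (captured); then a non-digit (non-capturing group).
`re.match` only tries the pattern at the start of the string.
The match spans [0:8] → 'zzgLag@u'.
Captured: group 1 = 'zz', group 2 = 'gLag', group 3 = '@'.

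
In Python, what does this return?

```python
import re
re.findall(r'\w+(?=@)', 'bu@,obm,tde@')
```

['bu', 'tde']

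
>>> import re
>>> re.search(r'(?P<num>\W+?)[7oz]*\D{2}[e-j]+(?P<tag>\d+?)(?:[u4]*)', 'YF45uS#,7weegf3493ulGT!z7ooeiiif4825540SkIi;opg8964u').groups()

('#,', '3')

The match spans [6:16] → '#,7weegf34'.
Captured: group 1 = '#,', group 2 = '3'.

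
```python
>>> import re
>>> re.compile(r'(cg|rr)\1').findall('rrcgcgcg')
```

['cg']

`\1` is not a pattern — it's the concrete string captured by group 1, re-applied verbatim.
`findall` collects group 1 from the one match (1 total).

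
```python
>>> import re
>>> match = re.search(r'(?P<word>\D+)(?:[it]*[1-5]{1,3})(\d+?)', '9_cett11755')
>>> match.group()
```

'_cett117'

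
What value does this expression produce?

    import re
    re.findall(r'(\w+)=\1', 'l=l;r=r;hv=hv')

['l', 'r', 'hv']

A backreference is literal: `\1` must see the identical characters the first group matched.
Because there's exactly one group, `findall` drops the full match and keeps group 1 from each hit.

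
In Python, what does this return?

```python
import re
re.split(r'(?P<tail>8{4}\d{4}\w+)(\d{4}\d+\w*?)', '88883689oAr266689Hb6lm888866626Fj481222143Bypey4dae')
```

['', '88883689oAr266689Hb6lm888866626Fj4812', '22143', 'Bypey4dae']

With the lazy modifier that quantifier settles for the fewest repetitions that let the rest of the pattern succeed (the atoms after it are unaffected and can still be greedy).
`re.split` interleaves the captured-group text with the surrounding fragments.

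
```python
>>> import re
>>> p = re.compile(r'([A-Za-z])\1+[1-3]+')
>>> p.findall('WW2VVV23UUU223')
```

A backreference is literal: `\1` must see the identical characters the first group matched.
Matches: at [0:3] match 'WW2', group 1 = 'W'; at [3:8] match 'VVV23', group 1 = 'V'; at [8:14] match 'UUU223', group 1 = 'U'.
One capturing group, so `findall` returns just the captured substring from each match — 3 in all.

['W', 'V', 'U']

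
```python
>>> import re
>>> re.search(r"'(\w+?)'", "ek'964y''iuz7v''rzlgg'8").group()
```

"'964y'"

`re.search` scans for the first position where the pattern succeeds.
The match spans [2:8] → "'964y'".
Captured: group 1 = '964y'.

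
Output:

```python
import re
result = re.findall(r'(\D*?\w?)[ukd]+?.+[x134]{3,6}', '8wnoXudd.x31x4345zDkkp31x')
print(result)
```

['wnoX']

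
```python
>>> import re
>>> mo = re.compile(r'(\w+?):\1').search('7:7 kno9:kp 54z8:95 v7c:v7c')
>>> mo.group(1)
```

`\1` is not a pattern — it's the concrete string captured by group 1, re-applied verbatim.
`re.search` tries every starting position until one works.
The match spans [0:3] → '7:7'.
Captured: group 1 = '7'.

'7'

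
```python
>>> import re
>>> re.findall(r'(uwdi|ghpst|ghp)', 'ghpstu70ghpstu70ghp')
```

['ghpst', 'ghpst', 'ghp']

The regex engine tests alternatives in the order written; an earlier branch that matches wins even if a later one would match more.
Matches: at [0:5] match 'ghpst', group 1 = 'ghpst'; at [8:13] match 'ghpst', group 1 = 'ghpst'; at [16:19] match 'ghp', group 1 = 'ghp'.
`findall` collects group 1 from each match (3 total).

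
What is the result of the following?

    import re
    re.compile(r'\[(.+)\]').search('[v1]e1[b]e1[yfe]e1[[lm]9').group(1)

The match spans [0:23] → '[v1]e1[b]e1[yfe]e1[[lm]'.
Captured: group 1 = 'v1]e1[b]e1[yfe]e1[[lm'.

'v1]e1[b]e1[yfe]e1[[lm'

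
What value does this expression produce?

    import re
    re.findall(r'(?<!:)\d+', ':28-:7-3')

The negative lookahead/lookbehind blocks any match where the forbidden context is present.
Matches: at [2:3] → '8'; at [7:8] → '3'.
With no groups in the pattern, `findall` gives back each whole match — 2 here.

['8', '3']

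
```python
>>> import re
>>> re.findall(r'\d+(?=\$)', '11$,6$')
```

['11', '6']

Lookahead/lookbehind check context without consuming it, so the matched span excludes the asserted characters.
Scanning left to right: at [0:2] → '11'; at [4:5] → '6'.
`findall` yields the raw match text (2 of them) because the pattern has no groups.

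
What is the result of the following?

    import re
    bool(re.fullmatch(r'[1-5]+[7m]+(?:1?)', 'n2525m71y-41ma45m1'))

False

The pattern matches one or more of a character in [1-5]; then one or more of one of [7m]; then optionally a literal '1' (non-capturing group).
`fullmatch` succeeds only if the pattern covers the string from start to end.
Here there's no way to consume every character, so the call returns None, and `bool(None)` is False.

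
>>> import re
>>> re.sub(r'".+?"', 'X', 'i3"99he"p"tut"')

'i3XpX'

Because the quantifier is non-greedy, it stops expanding at the earliest point where the rest of the pattern can succeed.
Matches: at [2:8] → '"99he"'; at [9:14] → '"tut"'.
Every occurrence is swapped for 'X'.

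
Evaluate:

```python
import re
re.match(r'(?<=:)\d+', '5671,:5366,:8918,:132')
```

None

The `(?=…)`/`(?<=…)` assertion just peeks at neighbouring text; it doesn't advance the match position.
`re.match` only tries the pattern at the start of the string.
Here the string doesn't start with a match, so the call returns None.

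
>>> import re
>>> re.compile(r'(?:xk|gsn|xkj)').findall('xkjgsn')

The regex engine tests alternatives in the order written; an earlier branch that matches wins even if a later one would match more.
Scanning left to right: at [0:2] → 'xk'; at [3:6] → 'gsn'.
No capturing groups, so `findall` returns the 2 full match strings.

['xk', 'gsn']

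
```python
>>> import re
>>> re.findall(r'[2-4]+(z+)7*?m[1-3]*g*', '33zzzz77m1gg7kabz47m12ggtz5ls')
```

The pattern matches one or more of a character in [2-4]; then one or more of a literal 'z' (captured); then zero or more of the literal '7' (lazy), then a literal 'm'; then zero or more of a character in [1-3], then zero or more of a literal 'g'.
Walking the string: at [0:12] match '33zzzz77m1gg', group 1 = 'zzzz'.
`findall` collects group 1 from the one match (1 total).

['zzzz']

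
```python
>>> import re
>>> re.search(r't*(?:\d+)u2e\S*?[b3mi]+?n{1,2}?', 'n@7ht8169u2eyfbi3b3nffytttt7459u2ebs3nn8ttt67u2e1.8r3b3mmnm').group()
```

't8169u2eyfbi3b3n'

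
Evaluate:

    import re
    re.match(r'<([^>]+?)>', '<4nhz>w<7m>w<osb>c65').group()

'<4nhz>'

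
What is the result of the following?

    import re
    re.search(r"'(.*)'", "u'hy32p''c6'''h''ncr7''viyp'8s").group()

`search` walks the string left to right and returns the first match it finds.
The match spans [1:28] → "'hy32p''c6'''h''ncr7''viyp'".
Captured: group 1 = "hy32p''c6'''h''ncr7''viyp".

"'hy32p''c6'''h''ncr7''viyp'"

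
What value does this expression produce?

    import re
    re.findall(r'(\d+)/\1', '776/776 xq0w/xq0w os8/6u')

The backreference `\1` re-matches whatever the first group consumed, character for character.
Matches: at [0:7] match '776/776', group 1 = '776'.
`findall` collects group 1 from the one match (1 total).

['776']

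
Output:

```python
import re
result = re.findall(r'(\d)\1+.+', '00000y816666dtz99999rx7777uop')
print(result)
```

['0']

A backreference is literal: `\1` must see the identical characters the first group matched.
Matches: at [0:29] match '00000y816666dtz99999rx7777uop', group 1 = '0'.
With a single group, `findall` returns only what that group captured — 1 item.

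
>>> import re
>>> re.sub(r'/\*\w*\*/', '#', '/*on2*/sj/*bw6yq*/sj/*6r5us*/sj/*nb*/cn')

Matches: at [0:7] → '/*on2*/'; at [9:18] → '/*bw6yq*/'; at [20:29] → '/*6r5us*/'; at [31:37] → '/*nb*/'.
Each match is replaced by '#'.

'#sj#sj#sj#cn'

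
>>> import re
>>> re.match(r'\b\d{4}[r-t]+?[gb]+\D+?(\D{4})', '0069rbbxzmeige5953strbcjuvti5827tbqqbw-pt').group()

Pattern: a word boundary (`\b`, zero-width); then exactly 4 of a digit, then one or more of a character in [r-t] (lazy); then one or more of one of [gb], then one or more of a non-digit (lazy); then exactly 4 of a non-digit (captured).
Lazy quantifiers expand one character at a time until the remainder of the pattern can match.
`re.match` only tries the pattern at the start of the string.
The match spans [0:12] → '0069rbbxzmei'.
Captured: group 1 = 'zmei'.

'0069rbbxzmei'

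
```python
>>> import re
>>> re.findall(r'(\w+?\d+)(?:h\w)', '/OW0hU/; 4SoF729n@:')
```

With a single group, `findall` returns only what that group captured — 1 item.

['OW0']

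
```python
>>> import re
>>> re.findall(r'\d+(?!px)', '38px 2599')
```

['3', '2599']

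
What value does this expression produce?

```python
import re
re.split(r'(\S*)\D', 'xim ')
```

Pattern: zero or more of a non-whitespace character (captured); then a non-digit.
Matches to split on: at [0:4] → 'xim '.
With a capturing group present, the delimiter's captured portion is kept in the result list.

['', 'xim', '']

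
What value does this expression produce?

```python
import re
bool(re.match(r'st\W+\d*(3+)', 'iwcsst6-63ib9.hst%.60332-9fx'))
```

The pattern matches the literal 'st', then one or more of a non-word character, then zero or more of a digit; then one or more of a literal '3' (captured).
`re.match` won't scan ahead — the pattern has to work from the very first character.
Here position 0 doesn't satisfy it, so the call returns None, and `bool(None)` is False.

False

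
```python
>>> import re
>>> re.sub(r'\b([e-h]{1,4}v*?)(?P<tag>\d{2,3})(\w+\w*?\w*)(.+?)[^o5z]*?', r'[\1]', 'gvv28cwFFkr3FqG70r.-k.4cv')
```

'[gvv]-k.4cv'

With the lazy modifier that quantifier settles for the fewest repetitions that let the rest of the pattern succeed (the atoms after it are unaffected and can still be greedy).
`\1` in the replacement pulls in group 1's text for each match.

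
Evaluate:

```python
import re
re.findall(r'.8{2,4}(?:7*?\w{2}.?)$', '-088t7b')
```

No capturing groups, so `findall` returns the 1 full match string.

['088t7b']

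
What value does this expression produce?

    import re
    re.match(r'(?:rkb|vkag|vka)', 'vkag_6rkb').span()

`re.match` won't scan ahead — the pattern has to work from the very first character.
The match spans [0:4] → 'vkag'.

(0, 4)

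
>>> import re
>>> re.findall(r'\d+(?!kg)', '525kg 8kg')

A negative assertion filters positions out without eating any characters.
Scanning left to right: at [0:2] → '52'.
No capturing groups, so `findall` returns the 1 full match string.

['52']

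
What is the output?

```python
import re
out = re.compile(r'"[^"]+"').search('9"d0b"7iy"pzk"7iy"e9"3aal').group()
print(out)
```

"d0b"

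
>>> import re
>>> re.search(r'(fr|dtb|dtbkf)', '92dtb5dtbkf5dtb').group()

'dtb'

The match spans [2:5] → 'dtb'.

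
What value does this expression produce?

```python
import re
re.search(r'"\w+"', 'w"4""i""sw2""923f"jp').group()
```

'"4"'

The match spans [1:4] → '"4"'.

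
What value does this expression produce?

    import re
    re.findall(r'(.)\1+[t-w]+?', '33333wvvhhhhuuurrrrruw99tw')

['3', 'h', 'r', '9']

The backreference `\1` re-matches whatever the first group consumed, character for character.
Matches: at [0:6] match '33333w', group 1 = '3'; at [8:13] match 'hhhhu', group 1 = 'h'; at [15:21] match 'rrrrru', group 1 = 'r'; at [22:25] match '99t', group 1 = '9'.
`findall` collects group 1 from each match (4 total).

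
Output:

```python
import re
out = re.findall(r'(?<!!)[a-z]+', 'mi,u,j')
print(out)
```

Because the assertion is negative and zero-width, positions next to the forbidden text are skipped.
Matches: at [0:2] → 'mi'; at [3:4] → 'u'; at [5:6] → 'j'.
`findall` yields the raw match text (3 of them) because the pattern has no groups.

['mi', 'u', 'j']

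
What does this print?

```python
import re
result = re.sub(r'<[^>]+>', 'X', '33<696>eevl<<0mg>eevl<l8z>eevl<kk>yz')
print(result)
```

Matches: at [2:7] → '<696>'; at [11:17] → '<<0mg>'; at [21:26] → '<l8z>'; at [30:34] → '<kk>'.
Every occurrence is swapped for 'X'.

33XeevlXeevlXeevlXyz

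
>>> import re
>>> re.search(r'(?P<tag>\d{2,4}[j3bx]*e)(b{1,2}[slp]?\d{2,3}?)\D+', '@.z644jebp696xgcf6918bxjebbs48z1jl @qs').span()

(3, 17)

The match spans [3:17] → '644jebp696xgcf'.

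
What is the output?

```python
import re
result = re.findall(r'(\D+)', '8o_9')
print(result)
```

['o_']

The pattern matches one or more of a non-digit (captured).
One capturing group, so `findall` returns just the captured substring from the one match — 1 in all.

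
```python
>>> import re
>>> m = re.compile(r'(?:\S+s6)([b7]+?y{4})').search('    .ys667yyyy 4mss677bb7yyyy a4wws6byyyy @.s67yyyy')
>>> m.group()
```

'4mss677bb7yyyy'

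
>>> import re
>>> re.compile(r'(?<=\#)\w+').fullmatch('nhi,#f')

The positive lookaround only admits positions where the adjacent text matches; those characters stay outside the span.
`re.fullmatch` is like wrapping the pattern in `^…$` (in single-line mode).
Here the pattern can't cover the whole string, so the call returns None.

None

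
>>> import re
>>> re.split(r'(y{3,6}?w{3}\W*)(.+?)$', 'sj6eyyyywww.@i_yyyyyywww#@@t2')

['sj6e', 'yyyywww.@', 'i_yyyyyywww#@@t2', '']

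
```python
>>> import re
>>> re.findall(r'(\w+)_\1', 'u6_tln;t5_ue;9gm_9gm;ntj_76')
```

['9gm']

`\1` is not a pattern — it's the concrete string captured by group 1, re-applied verbatim.
Walking the string: at [13:20] match '9gm_9gm', group 1 = '9gm'.
One capturing group, so `findall` returns just the captured substring from the one match — 1 in all.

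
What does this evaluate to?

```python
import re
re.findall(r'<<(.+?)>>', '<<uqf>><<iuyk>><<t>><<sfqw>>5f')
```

['uqf', 'iuyk', 't', 'sfqw']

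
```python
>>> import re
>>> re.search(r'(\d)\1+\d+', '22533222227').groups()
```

('2',)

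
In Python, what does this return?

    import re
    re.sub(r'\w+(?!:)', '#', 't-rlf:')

'#-#f:'

A negative assertion filters positions out without eating any characters.
Matches: at [0:1] → 't'; at [2:4] → 'rl'.
Every occurrence is swapped for '#'.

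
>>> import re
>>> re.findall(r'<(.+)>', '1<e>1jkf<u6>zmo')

Because there's exactly one group, `findall` drops the full match and keeps group 1 from the one hit.

['e>1jkf<u6']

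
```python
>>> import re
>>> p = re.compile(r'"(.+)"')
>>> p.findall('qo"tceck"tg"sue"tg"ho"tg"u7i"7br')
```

['tceck"tg"sue"tg"ho"tg"u7i']

Matches: at [2:29] match '"tceck"tg"sue"tg"ho"tg"u7i"', group 1 = 'tceck"tg"sue"tg"ho"tg"u7i'.
`findall` collects group 1 from the one match (1 total).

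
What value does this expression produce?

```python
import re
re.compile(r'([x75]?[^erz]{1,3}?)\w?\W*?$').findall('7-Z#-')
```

['7-']

This matches optionally one of [x75], then 1 to 3 of any character except [erz] (lazy) (captured); then optionally a word character, then zero or more of a non-word character (lazy); then anchored at the end.
Lazy quantifiers expand one character at a time until the remainder of the pattern can match.
Matches: at [0:5] match '7-Z#-', group 1 = '7-'.
One capturing group, so `findall` returns just the captured substring from the one match — 1 in all.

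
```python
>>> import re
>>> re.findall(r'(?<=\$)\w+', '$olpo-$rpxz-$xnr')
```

Lookahead/lookbehind check context without consuming it, so the matched span excludes the asserted characters.
Since nothing is captured, `findall` lists the 3 matched substrings directly.

['olpo', 'rpxz', 'xnr']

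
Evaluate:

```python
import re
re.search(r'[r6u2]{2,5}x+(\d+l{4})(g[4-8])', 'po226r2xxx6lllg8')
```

This matches 2 to 5 of one of [r6u2], then one or more of the literal 'x'; then one or more of a digit, then exactly 4 of a literal 'l' (captured); then a literal 'g', then a character in [4-8] (captured).
Unlike `match`, `search` isn't anchored — it looks for the pattern anywhere in the string.
Here the pattern never matches, so the call returns None.

None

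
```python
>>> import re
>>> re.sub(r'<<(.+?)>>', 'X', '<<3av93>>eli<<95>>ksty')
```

'XeliXksty'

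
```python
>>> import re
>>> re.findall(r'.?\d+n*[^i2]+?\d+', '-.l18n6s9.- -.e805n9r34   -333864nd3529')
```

['l18n6s9', 'e805n9r34', '-333864nd3529']

With no groups in the pattern, `findall` gives back each whole match — 3 here.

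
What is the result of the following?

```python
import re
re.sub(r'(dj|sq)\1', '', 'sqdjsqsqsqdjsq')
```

'sqdjsqdjsq'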